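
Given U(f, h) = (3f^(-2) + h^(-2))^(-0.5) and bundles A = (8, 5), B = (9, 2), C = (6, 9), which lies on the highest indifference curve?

Bundle A

Evaluate utility at each bundle:
U(A) = 3.393.
U(B) = 1.867.
U(C) = 3.233.
Highest utility is A, so A ≻ C ≻ B.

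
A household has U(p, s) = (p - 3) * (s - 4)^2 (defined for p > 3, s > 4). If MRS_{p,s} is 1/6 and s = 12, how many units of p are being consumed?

p = 27

MU_p = (s−4)^2, MU_s = 2·(p−3)·(s−4).
MRS = (1/2)·(s−4)/(p−3).
Substitute s = 12: MRS = 4/(p − 3). Setting this equal to 1/6 gives p − 3 = 4/(1/6) = 24, so p = 27.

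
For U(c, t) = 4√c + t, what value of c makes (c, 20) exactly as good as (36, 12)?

c = 16

U(36, 12) = 36.
Set U(c, 20) = 36 and solve.
With t = 20: 4√c = 36 − 20 = 16, so √c = 4 and c = 16.
Check: U(16, 20) = 36.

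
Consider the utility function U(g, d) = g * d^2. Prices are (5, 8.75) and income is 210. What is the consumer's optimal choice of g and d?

MU_g = d^2 and MU_d = 2·g·d.
MRS = MU_g/MU_d = (1/2)·d/g.
Tangency: set MRS = p_g/p_d = 5/8.75 = 4/7.
So (1/2)·d/g = 4/7, i.e. d = (8/7)·g.
Substitute into the budget 5·g + 8.75·d = 210: 15·g = 210, so g* = 14.
Then d* = (8/7)·14 = 16.

g* = 14, d* = 16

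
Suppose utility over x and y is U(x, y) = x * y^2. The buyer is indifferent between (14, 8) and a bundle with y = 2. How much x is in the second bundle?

x = 224

U(14, 8) = 896.
Set U(x, 2) = 896 and solve.
With y = 2: 2^2 = 4, so x = 896/4 = 224.
Check: U(224, 2) = 896.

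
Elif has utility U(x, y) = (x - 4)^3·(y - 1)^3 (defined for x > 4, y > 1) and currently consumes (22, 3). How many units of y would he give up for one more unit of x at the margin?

MRS = 1/9

MU_x = 3·(x−4)^2·(y−1)^3, MU_y = 3·(x−4)^3·(y−1)^2.
MRS = (y−1)/(x−4).
At (22, 3): MRS = 1/9.
That is, one extra unit of x is worth 1/9 units of y at the margin.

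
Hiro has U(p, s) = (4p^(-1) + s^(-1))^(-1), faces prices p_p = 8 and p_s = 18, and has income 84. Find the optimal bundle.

p* = 6, s* = 2

For CES with ρ = -1, MRS = (4/1)·(s/p)^2.
Tangency: set MRS = p_p/p_s = 8/18 = 4/9.
So (s/p)^2 = 1/9; taking the square root, s/p = 1/3, i.e. s = (1/3)·p.
Substitute into the budget 8·p + 18·s = 84: 14·p = 84, so p* = 6 and s* = (1/3)·6 = 2.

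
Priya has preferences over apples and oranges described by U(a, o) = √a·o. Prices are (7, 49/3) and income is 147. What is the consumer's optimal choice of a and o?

MU_a = 0.5·a^(-0.5)·o and MU_o = √a.
MRS = MU_a/MU_o = (0.5)·o/a.
Tangency: set MRS = p_a/p_o = 7/(49/3) = 3/7.
So (0.5)·o/a = 3/7, i.e. o = (6/7)·a.
Substitute into the budget 7·a + (49/3)·o = 147: 21·a = 147, so a* = 7.
Then o* = (6/7)·7 = 6.

a* = 7, o* = 6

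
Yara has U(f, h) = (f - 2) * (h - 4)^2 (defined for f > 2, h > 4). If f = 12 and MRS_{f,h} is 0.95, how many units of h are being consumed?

MU_f = (h−4)^2, MU_h = 2·(f−2)·(h−4).
MRS = (1/2)·(h−4)/(f−2).
Substitute f = 12: MRS = (h − 4)/20. Setting this equal to 0.95 gives h − 4 = 0.95·20 = 19, so h = 23.

h = 23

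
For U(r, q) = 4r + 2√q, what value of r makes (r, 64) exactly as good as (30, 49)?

r = 29.5

U(30, 49) = 134.
Set U(r, 64) = 134 and solve.
With q = 64: √64 = 8, so 4r = 134 − 2·8 = 118 and r = 29.5.
Check: U(29.5, 64) = 134.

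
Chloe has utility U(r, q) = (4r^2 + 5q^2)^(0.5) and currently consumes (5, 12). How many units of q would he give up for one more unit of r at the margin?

MRS = 1/3

For CES with ρ = 2, MRS = (4/5)·(q/r)^(-1).
At (5, 12): MRS = 1/3.
That is, one extra unit of r is worth 1/3 units of q at the margin.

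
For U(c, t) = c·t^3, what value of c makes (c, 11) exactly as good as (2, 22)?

c = 16

U(2, 22) = 21296.
Set U(c, 11) = 21296 and solve.
With t = 11: 11^3 = 1331, so c = 21296/1331 = 16.
Check: U(16, 11) = 21296.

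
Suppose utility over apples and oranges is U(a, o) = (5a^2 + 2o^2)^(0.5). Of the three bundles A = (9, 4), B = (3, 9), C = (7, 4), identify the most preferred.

Bundle A

Evaluate utility at each bundle:
U(A) = 20.905.
U(B) = 14.387.
U(C) = 16.643.
Highest utility is A, so A ≻ C ≻ B.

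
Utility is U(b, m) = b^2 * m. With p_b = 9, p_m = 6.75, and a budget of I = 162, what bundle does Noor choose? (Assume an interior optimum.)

b* = 12, m* = 8

MU_b = 2·b·m and MU_m = b^2.
MRS = MU_b/MU_m = (2/1)·m/b.
Tangency: set MRS = p_b/p_m = 9/6.75 = 4/3.
So (2/1)·m/b = 4/3, i.e. m = (2/3)·b.
Substitute into the budget 9·b + 6.75·m = 162: 13.5·b = 162, so b* = 12.
Then m* = (2/3)·12 = 8.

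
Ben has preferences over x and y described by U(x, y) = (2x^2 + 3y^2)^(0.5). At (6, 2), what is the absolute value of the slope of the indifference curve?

For CES with ρ = 2, MRS = (2/3)·(y/x)^(-1).
At (6, 2): MRS = 2.
The indifference curve has slope −2 at this bundle.

MRS = 2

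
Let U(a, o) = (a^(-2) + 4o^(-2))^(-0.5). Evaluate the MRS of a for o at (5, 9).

For CES with ρ = -2, MRS = (1/4)·(o/a)^3.
At (5, 9): MRS = 729/500.
That is, one extra unit of a is worth 729/500 units of o at the margin.

MRS = 729/500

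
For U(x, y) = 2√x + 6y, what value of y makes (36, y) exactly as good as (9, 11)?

U(9, 11) = 72.
Set U(36, y) = 72 and solve.
With x = 36: √36 = 6, so 6y = 72 − 2·6 = 60 and y = 10.
Check: U(36, 10) = 72.

y = 10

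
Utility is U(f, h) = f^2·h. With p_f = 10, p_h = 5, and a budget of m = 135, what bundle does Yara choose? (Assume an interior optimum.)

MU_f = 2·f·h and MU_h = f^2.
MRS = MU_f/MU_h = (2/1)·h/f.
Tangency: set MRS = p_f/p_h = 10/5 = 2.
So (2/1)·h/f = 2, i.e. h = f.
Substitute into the budget 10·f + 5·h = 135: 15·f = 135, so f* = 9.
Then h* = 9.

f* = 9, h* = 9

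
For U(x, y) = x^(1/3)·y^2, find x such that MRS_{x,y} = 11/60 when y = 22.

MU_x = 1/3·x^(-2/3)·y^2 and MU_y = 2·x^(1/3)·y.
MRS = MU_x/MU_y = (1/6)·y/x.
Substitute y = 22: MRS = (11/3)/x. Setting (11/3)/x = 11/60 gives x = (11/3)/(11/60) = 20.

x = 20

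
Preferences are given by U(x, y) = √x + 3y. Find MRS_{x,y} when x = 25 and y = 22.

MRS = 1/30

MU_x = 1/(2√x), MU_y = 3.
MRS = 1/(2√x) ÷ 3.
At (25, 22): MRS = 1/30.
The indifference curve has slope −1/30 at this bundle.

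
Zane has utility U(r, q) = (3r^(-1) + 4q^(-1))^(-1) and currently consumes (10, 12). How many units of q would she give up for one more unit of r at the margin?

For CES with ρ = -1, MRS = (3/4)·(q/r)^2.
At (10, 12): MRS = 27/25.
So at (10, 12) the consumer would give up 27/25 units of q for one more unit of r.

MRS = 27/25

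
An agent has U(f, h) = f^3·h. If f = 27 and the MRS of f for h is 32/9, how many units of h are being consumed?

MU_f = 3·f^2·h and MU_h = f^3.
MRS = MU_f/MU_h = (3/1)·h/f.
Substitute f = 27: MRS = h/9. Setting h/9 = 32/9 gives h = (32/9)·9 = 32.

h = 32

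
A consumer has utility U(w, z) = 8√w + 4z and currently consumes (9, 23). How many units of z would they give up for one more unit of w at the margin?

MU_w = 8/(2√w), MU_z = 4.
MRS = 8/(2√w) ÷ 4.
At (9, 23): MRS = 1/3.
That is, one extra unit of w is worth 1/3 units of z at the margin.

MRS = 1/3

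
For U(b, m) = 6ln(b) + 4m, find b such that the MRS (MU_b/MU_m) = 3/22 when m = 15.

MU_b = 6/b, MU_m = 4.
MRS = 6/b ÷ 4.
MRS depends only on b: 1.5/b = 3/22 ⇒ b = 1.5/(3/22) = 11.

b = 11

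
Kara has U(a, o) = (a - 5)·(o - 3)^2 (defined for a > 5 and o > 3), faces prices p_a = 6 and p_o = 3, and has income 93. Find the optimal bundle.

a* = 8, o* = 15

MU_a = (o−3)^2, MU_o = 2·(a−5)·(o−3).
MRS = (1/2)·(o−3)/(a−5).
Tangency: set MRS = p_a/p_o = 6/3 = 2.
So (1/2)·(o − 3)/(a − 5) = 2, i.e. (o − 3) = 4·(a − 5).
Rewrite the budget in excess-of-subsistence terms: 6·(a − 5) + 3·(o − 3) = 93 − 6·5 − 3·3 = 54.
Substituting, 18·(a − 5) = 54, so a − 5 = 3 and a* = 8.
Then o − 3 = 4·3 = 12, so o* = 15.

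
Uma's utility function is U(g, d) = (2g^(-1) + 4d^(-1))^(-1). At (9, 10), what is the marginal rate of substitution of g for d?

For CES with ρ = -1, MRS = (2/4)·(d/g)^2.
At (9, 10): MRS = 50/81.
That is, one extra unit of g is worth 50/81 units of d at the margin.

MRS = 50/81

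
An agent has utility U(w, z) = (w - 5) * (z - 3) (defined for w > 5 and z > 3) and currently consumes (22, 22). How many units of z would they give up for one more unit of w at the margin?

MRS = 19/17

MU_w = (z−3), MU_z = (w−5).
MRS = (z−3)/(w−5).
At (22, 22): MRS = 19/17.
The indifference curve has slope −19/17 at this bundle.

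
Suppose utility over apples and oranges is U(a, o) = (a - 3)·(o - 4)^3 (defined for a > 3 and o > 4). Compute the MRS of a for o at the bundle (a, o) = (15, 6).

MU_a = (o−4)^3, MU_o = 3·(a−3)·(o−4)^2.
MRS = (1/3)·(o−4)/(a−3).
At (15, 6): MRS = 1/18.
That is, one extra unit of a is worth 1/18 units of o at the margin.

MRS = 1/18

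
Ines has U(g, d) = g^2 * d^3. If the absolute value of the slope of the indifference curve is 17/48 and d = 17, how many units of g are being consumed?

g = 32

MU_g = 2·g·d^3 and MU_d = 3·g^2·d^2.
MRS = MU_g/MU_d = (2/3)·d/g.
Substitute d = 17: MRS = (34/3)/g. Setting (34/3)/g = 17/48 gives g = (34/3)/(17/48) = 32.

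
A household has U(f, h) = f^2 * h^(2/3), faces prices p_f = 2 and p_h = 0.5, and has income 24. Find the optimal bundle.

f* = 9, h* = 12

MU_f = 2·f·h^(2/3) and MU_h = 2/3·f^2·h^(-1/3).
MRS = MU_f/MU_h = (3)·h/f.
Tangency: set MRS = p_f/p_h = 2/0.5 = 4.
So (3)·h/f = 4, i.e. h = (4/3)·f.
Substitute into the budget 2·f + 0.5·h = 24: (8/3)·f = 24, so f* = 9.
Then h* = (4/3)·9 = 12.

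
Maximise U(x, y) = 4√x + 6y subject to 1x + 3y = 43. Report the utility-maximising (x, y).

MU_x = 4/(2√x), MU_y = 6.
MRS = 4/(2√x) ÷ 6.
Tangency: set MRS = p_x/p_y = 1/3.
MRS depends only on x: (1/3)/√x = 1/3 ⇒ √x = (1/3)/(1/3) = 1 ⇒ x* = 1.
From the budget, 3·y = 43 − 1·1 = 42, so y* = 14.

x* = 1, y* = 14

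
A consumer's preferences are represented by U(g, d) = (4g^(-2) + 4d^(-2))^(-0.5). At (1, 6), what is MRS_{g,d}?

MRS = 216

For CES with ρ = -2, MRS = (d/g)^3.
At (1, 6): MRS = 216.
That is, one extra unit of g is worth 216 units of d at the margin.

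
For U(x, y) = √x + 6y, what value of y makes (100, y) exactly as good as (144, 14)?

y = 43/3

U(144, 14) = 96.
Set U(100, y) = 96 and solve.
With x = 100: √100 = 10, so 6y = 96 − 10 = 86 and y = 43/3.
Check: U(100, 43/3) = 96.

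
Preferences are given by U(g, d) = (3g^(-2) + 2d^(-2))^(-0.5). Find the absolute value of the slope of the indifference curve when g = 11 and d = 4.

For CES with ρ = -2, MRS = (3/2)·(d/g)^3.
At (11, 4): MRS = 96/1331.
That is, one extra unit of g is worth 96/1331 units of d at the margin.

MRS = 96/1331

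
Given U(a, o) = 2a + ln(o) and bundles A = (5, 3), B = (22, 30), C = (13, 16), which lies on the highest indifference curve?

Evaluate utility at each bundle:
U(A) = 11.099.
U(B) = 47.401.
U(C) = 28.773.
Highest utility is B, so B ≻ C ≻ A.

Bundle B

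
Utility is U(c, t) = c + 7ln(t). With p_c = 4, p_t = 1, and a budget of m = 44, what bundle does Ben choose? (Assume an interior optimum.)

MU_c = 1, MU_t = 7/t.
MRS = 1 ÷ (7/t).
Tangency: set MRS = p_c/p_t = 4/1 = 4.
MRS depends only on t: (1/7)·t = 4 ⇒ t* = 4/(1/7) = 28.
From the budget, 4·c = 44 − 1·28 = 16, so c* = 4.

c* = 4, t* = 28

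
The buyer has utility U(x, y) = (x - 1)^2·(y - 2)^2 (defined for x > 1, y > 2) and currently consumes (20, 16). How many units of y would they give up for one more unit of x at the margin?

MU_x = 2·(x−1)·(y−2)^2, MU_y = 2·(x−1)^2·(y−2).
MRS = (y−2)/(x−1).
At (20, 16): MRS = 14/19.
So at (20, 16) the consumer would give up 14/19 units of y for one more unit of x.

MRS = 14/19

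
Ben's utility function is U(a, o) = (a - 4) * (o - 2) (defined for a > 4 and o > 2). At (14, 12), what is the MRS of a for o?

MU_a = (o−2), MU_o = (a−4).
MRS = (o−2)/(a−4).
At (14, 12): MRS = 1.
The indifference curve has slope −1 at this bundle.

MRS = 1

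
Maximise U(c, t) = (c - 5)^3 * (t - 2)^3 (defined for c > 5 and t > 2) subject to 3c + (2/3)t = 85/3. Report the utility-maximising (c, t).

c* = 7, t* = 11

MU_c = 3·(c−5)^2·(t−2)^3, MU_t = 3·(c−5)^3·(t−2)^2.
MRS = (t−2)/(c−5).
Tangency: set MRS = p_c/p_t = 3/(2/3) = 4.5.
So (t − 2)/(c − 5) = 4.5, i.e. (t − 2) = 4.5·(c − 5).
Rewrite the budget in excess-of-subsistence terms: 3·(c − 5) + (2/3)·(t − 2) = 85/3 − 3·5 − (2/3)·2 = 12.
Substituting, 6·(c − 5) = 12, so c − 5 = 2 and c* = 7.
Then t − 2 = 4.5·2 = 9, so t* = 11.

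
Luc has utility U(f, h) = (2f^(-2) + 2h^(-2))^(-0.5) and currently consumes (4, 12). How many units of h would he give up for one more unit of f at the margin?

For CES with ρ = -2, MRS = (h/f)^3.
At (4, 12): MRS = 27.
So at (4, 12) the consumer would give up 27 units of h for one more unit of f.

MRS = 27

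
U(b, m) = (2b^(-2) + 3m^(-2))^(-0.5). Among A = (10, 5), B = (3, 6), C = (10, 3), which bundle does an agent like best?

Bundle A

Evaluate utility at each bundle:
U(A) = 2.673.
U(B) = 1.809.
U(C) = 1.682.
Highest utility is A, so A ≻ B ≻ C.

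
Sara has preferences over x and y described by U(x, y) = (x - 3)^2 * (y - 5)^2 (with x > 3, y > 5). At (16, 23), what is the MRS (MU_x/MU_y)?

MU_x = 2·(x−3)·(y−5)^2, MU_y = 2·(x−3)^2·(y−5).
MRS = (y−5)/(x−3).
At (16, 23): MRS = 18/13.
So at (16, 23) the consumer would give up 18/13 units of y for one more unit of x.

MRS = 18/13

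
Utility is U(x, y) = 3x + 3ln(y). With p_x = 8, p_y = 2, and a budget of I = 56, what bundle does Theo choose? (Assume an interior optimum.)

MU_x = 3, MU_y = 3/y.
MRS = 3 ÷ (3/y).
Tangency: set MRS = p_x/p_y = 8/2 = 4.
MRS depends only on y: y = 4 ⇒ y* = 4.
From the budget, 8·x = 56 − 2·4 = 48, so x* = 6.

x* = 6, y* = 4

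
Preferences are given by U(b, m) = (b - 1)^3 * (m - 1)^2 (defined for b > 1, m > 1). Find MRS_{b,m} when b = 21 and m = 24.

MRS = 69/40

MU_b = 3·(b−1)^2·(m−1)^2, MU_m = 2·(b−1)^3·(m−1).
MRS = (3/2)·(m−1)/(b−1).
At (21, 24): MRS = 69/40.
That is, one extra unit of b is worth 69/40 units of m at the margin.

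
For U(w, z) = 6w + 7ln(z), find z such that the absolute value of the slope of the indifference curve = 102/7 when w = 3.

MU_w = 6, MU_z = 7/z.
MRS = 6 ÷ (7/z).
MRS depends only on z: (6/7)·z = 102/7 ⇒ z = (102/7)/(6/7) = 17.

z = 17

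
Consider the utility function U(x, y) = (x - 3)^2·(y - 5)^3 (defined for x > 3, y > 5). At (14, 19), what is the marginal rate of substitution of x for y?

MU_x = 2·(x−3)·(y−5)^3, MU_y = 3·(x−3)^2·(y−5)^2.
MRS = (2/3)·(y−5)/(x−3).
At (14, 19): MRS = 28/33.
The indifference curve has slope −28/33 at this bundle.

MRS = 28/33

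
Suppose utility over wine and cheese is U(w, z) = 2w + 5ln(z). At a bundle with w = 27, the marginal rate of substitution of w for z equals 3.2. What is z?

MU_w = 2, MU_z = 5/z.
MRS = 2 ÷ (5/z).
MRS depends only on z: 0.4·z = 3.2 ⇒ z = 3.2/0.4 = 8.

z = 8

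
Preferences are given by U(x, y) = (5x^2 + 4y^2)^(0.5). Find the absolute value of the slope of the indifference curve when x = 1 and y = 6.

For CES with ρ = 2, MRS = (5/4)·(y/x)^(-1).
At (1, 6): MRS = 5/24.
The indifference curve has slope −5/24 at this bundle.

MRS = 5/24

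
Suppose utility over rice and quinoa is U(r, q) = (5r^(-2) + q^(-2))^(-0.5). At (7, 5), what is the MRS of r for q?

For CES with ρ = -2, MRS = (5/1)·(q/r)^3.
At (7, 5): MRS = 625/343.
That is, one extra unit of r is worth 625/343 units of q at the margin.

MRS = 625/343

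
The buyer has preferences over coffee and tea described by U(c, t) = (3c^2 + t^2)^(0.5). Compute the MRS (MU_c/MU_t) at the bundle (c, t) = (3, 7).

MRS = 9/7

For CES with ρ = 2, MRS = (3/1)·(t/c)^(-1).
At (3, 7): MRS = 9/7.
That is, one extra unit of c is worth 9/7 units of t at the margin.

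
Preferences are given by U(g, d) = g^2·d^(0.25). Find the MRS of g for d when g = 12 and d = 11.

MRS = 22/3

MU_g = 2·g·d^(0.25) and MU_d = 0.25·g^2·d^(-0.75).
MRS = MU_g/MU_d = (8)·d/g.
At (12, 11): MRS = 22/3.
That is, one extra unit of g is worth 22/3 units of d at the margin.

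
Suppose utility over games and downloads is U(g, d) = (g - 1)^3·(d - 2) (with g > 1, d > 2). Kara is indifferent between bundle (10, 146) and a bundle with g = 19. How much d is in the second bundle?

U(10, 146) = 104976.
Set U(19, d) = 104976 and solve.
With g = 19: (19 − 1)^3 = 5832, so (d − 2) = 104976/5832 = 18.
So d = 2 + 18 = 20.
Check: U(19, 20) = 104976.

d = 20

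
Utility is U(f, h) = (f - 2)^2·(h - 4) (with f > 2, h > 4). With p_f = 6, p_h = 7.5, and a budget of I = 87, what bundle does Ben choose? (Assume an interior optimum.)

MU_f = 2·(f−2)·(h−4), MU_h = (f−2)^2.
MRS = (2/1)·(h−4)/(f−2).
Tangency: set MRS = p_f/p_h = 6/7.5 = 0.8.
So (2/1)·(h − 4)/(f − 2) = 0.8, i.e. (h − 4) = 0.4·(f − 2).
Rewrite the budget in excess-of-subsistence terms: 6·(f − 2) + 7.5·(h − 4) = 87 − 6·2 − 7.5·4 = 45.
Substituting, 9·(f − 2) = 45, so f − 2 = 5 and f* = 7.
Then h − 4 = 0.4·5 = 2, so h* = 6.

f* = 7, h* = 6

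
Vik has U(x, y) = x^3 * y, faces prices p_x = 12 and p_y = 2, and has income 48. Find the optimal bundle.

x* = 3, y* = 6

MU_x = 3·x^2·y and MU_y = x^3.
MRS = MU_x/MU_y = (3/1)·y/x.
Tangency: set MRS = p_x/p_y = 12/2 = 6.
So (3/1)·y/x = 6, i.e. y = 2·x.
Substitute into the budget 12·x + 2·y = 48: 16·x = 48, so x* = 3.
Then y* = 2·3 = 6.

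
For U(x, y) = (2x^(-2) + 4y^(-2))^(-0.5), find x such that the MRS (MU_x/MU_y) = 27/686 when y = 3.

x = 7

For CES with ρ = -2, MRS = (2/4)·(y/x)^3.
Setting (2/4)·(3/x)^3 = 27/686 gives (3/x)^3 = 27/343, so 3/x = 3/7 and x = 7.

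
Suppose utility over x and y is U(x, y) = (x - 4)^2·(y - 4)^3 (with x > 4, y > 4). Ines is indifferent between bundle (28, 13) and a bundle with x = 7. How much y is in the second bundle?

U(28, 13) = 419904.
Set U(7, y) = 419904 and solve.
With x = 7: (7 − 4)^2 = 9, so (y − 4)^3 = 419904/9 = 46656.
Taking the cube root (with y > 4): y − 4 = 36, so y = 40.
Check: U(7, 40) = 419904.

y = 40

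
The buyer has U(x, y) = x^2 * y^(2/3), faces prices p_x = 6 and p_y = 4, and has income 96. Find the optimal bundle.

MU_x = 2·x·y^(2/3) and MU_y = 2/3·x^2·y^(-1/3).
MRS = MU_x/MU_y = (3)·y/x.
Tangency: set MRS = p_x/p_y = 6/4 = 1.5.
So (3)·y/x = 1.5, i.e. y = 0.5·x.
Substitute into the budget 6·x + 4·y = 96: 8·x = 96, so x* = 12.
Then y* = 0.5·12 = 6.

x* = 12, y* = 6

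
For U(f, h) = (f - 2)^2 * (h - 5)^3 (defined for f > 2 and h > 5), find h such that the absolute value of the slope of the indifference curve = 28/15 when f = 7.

MU_f = 2·(f−2)·(h−5)^3, MU_h = 3·(f−2)^2·(h−5)^2.
MRS = (2/3)·(h−5)/(f−2).
Substitute f = 7: MRS = (h − 5)/7.5. Setting this equal to 28/15 gives h − 5 = (28/15)·7.5 = 14, so h = 19.

h = 19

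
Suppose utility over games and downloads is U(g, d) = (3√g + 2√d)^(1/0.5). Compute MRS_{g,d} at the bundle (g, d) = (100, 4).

MRS = 0.3

For CES with ρ = 0.5, MRS = (3/2)·√(d/g).
At (100, 4): MRS = 0.3.
So at (100, 4) the consumer would give up 0.3 units of d for one more unit of g.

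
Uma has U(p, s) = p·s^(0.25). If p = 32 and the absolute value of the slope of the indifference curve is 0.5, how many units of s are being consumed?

s = 4

MU_p = s^(0.25) and MU_s = 0.25·p·s^(-0.75).
MRS = MU_p/MU_s = (4)·s/p.
Substitute p = 32: MRS = s/8. Setting s/8 = 0.5 gives s = 0.5·8 = 4.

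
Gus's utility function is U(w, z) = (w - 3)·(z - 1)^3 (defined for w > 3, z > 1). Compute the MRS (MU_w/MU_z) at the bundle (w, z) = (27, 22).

MU_w = (z−1)^3, MU_z = 3·(w−3)·(z−1)^2.
MRS = (1/3)·(z−1)/(w−3).
At (27, 22): MRS = 7/24.
So at (27, 22) the consumer would give up 7/24 units of z for one more unit of w.

MRS = 7/24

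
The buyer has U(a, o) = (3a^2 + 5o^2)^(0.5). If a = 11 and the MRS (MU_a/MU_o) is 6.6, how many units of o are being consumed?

o = 1

For CES with ρ = 2, MRS = (3/5)·(o/a)^(-1).
Setting (3/5)·(o/11)^(-1) = 6.6 gives (o/11)^(-1) = 11, so o/11 = 1/11 and o = 1.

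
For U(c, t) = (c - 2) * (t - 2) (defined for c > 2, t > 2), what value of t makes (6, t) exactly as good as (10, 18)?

t = 34

U(10, 18) = 128.
Set U(6, t) = 128 and solve.
With c = 6: (6 − 2) = 4, so (t − 2) = 128/4 = 32.
So t = 2 + 32 = 34.
Check: U(6, 34) = 128.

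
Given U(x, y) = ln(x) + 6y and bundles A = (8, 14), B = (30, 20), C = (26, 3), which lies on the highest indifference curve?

Bundle B

Evaluate utility at each bundle:
U(A) = 86.079.
U(B) = 123.401.
U(C) = 21.258.
Highest utility is B, so B ≻ A ≻ C.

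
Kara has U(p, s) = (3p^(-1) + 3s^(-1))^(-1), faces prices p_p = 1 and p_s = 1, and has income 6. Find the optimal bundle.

For CES with ρ = -1, MRS = (s/p)^2.
Tangency: set MRS = p_p/p_s = 1/1 = 1.
So (s/p)^2 = 1; taking the square root, s/p = 1, i.e. s = p.
Substitute into the budget 1·p + 1·s = 6: 2·p = 6, so p* = 3 and s* = 3.

p* = 3, s* = 3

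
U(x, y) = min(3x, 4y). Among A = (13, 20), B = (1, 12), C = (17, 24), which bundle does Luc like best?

Evaluate utility at each bundle:
U(A) = 39.
U(B) = 3.
U(C) = 51.
Highest utility is C, so C ≻ A ≻ B.

Bundle C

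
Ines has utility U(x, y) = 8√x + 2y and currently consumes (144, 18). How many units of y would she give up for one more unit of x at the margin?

MRS = 1/6

MU_x = 8/(2√x), MU_y = 2.
MRS = 8/(2√x) ÷ 2.
At (144, 18): MRS = 1/6.
That is, one extra unit of x is worth 1/6 units of y at the margin.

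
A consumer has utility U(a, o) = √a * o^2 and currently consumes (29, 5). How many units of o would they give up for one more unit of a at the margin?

MU_a = 0.5·a^(-0.5)·o^2 and MU_o = 2·√a·o.
MRS = MU_a/MU_o = (0.25)·o/a.
At (29, 5): MRS = 5/116.
So at (29, 5) the consumer would give up 5/116 units of o for one more unit of a.

MRS = 5/116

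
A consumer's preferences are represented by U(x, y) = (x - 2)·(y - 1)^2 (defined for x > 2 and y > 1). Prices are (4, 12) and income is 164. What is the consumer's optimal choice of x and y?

x* = 14, y* = 9

MU_x = (y−1)^2, MU_y = 2·(x−2)·(y−1).
MRS = (1/2)·(y−1)/(x−2).
Tangency: set MRS = p_x/p_y = 4/12 = 1/3.
So (1/2)·(y − 1)/(x − 2) = 1/3, i.e. (y − 1) = (2/3)·(x − 2).
Rewrite the budget in excess-of-subsistence terms: 4·(x − 2) + 12·(y − 1) = 164 − 4·2 − 12·1 = 144.
Substituting, 12·(x − 2) = 144, so x − 2 = 12 and x* = 14.
Then y − 1 = (2/3)·12 = 8, so y* = 9.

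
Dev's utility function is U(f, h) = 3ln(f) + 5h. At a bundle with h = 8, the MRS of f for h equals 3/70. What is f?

MU_f = 3/f, MU_h = 5.
MRS = 3/f ÷ 5.
MRS depends only on f: 0.6/f = 3/70 ⇒ f = 0.6/(3/70) = 14.

f = 14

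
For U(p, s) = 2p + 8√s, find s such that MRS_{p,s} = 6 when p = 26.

MU_p = 2, MU_s = 8/(2√s).
MRS = 2 ÷ (8/(2√s)).
MRS depends only on s: 0.5·√s = 6 ⇒ √s = 6/0.5 = 12 ⇒ s = 144.

s = 144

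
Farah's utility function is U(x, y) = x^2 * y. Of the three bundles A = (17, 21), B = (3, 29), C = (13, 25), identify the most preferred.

Bundle A

Evaluate utility at each bundle:
U(A) = 6069.
U(B) = 261.
U(C) = 4225.
Highest utility is A, so A ≻ C ≻ B.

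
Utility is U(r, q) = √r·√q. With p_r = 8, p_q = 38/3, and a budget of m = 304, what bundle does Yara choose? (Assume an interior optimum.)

r* = 19, q* = 12

MU_r = 0.5·r^(-0.5)·√q and MU_q = 0.5·√r·q^(-0.5).
MRS = MU_r/MU_q = q/r.
Tangency: set MRS = p_r/p_q = 8/(38/3) = 12/19.
So q/r = 12/19, i.e. q = (12/19)·r.
Substitute into the budget 8·r + (38/3)·q = 304: 16·r = 304, so r* = 19.
Then q* = (12/19)·19 = 12.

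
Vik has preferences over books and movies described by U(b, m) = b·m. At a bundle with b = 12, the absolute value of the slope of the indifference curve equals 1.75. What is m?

m = 21

MU_b = m and MU_m = b.
MRS = MU_b/MU_m = m/b.
Substitute b = 12: MRS = m/12. Setting m/12 = 1.75 gives m = 1.75·12 = 21.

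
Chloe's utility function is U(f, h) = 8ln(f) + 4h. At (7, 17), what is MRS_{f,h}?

MU_f = 8/f, MU_h = 4.
MRS = 8/f ÷ 4.
At (7, 17): MRS = 2/7.
So at (7, 17) the consumer would give up 2/7 units of h for one more unit of f.

MRS = 2/7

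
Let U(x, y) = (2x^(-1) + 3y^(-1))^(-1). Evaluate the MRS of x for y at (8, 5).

For CES with ρ = -1, MRS = (2/3)·(y/x)^2.
At (8, 5): MRS = 25/96.
So at (8, 5) the consumer would give up 25/96 units of y for one more unit of x.

MRS = 25/96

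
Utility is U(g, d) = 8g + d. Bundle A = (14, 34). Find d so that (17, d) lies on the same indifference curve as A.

d = 10

U(14, 34) = 146.
Set U(17, d) = 146 and solve.
8·17 + d = 146 ⇒ d = 10 ⇒ d = 10.
Check: U(17, 10) = 146.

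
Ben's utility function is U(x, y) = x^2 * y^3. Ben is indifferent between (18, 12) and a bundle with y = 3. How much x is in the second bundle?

x = 144

U(18, 12) = 559872.
Set U(x, 3) = 559872 and solve.
With y = 3: 3^3 = 27, so x^2 = 559872/27 = 20736; taking the square root, x = 144.
Check: U(144, 3) = 559872.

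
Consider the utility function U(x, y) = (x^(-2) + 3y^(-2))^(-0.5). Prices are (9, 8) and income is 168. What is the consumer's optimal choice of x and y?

For CES with ρ = -2, MRS = (1/3)·(y/x)^3.
Tangency: set MRS = p_x/p_y = 9/8 = 1.125.
So (y/x)^3 = 3.375; taking the cube root, y/x = 1.5, i.e. y = 1.5·x.
Substitute into the budget 9·x + 8·y = 168: 21·x = 168, so x* = 8 and y* = 1.5·8 = 12.

x* = 8, y* = 12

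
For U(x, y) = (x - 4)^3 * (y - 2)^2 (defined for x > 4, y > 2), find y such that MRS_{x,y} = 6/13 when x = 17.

MU_x = 3·(x−4)^2·(y−2)^2, MU_y = 2·(x−4)^3·(y−2).
MRS = (3/2)·(y−2)/(x−4).
Substitute x = 17: MRS = (y − 2)/(26/3). Setting this equal to 6/13 gives y − 2 = (6/13)·(26/3) = 4, so y = 6.

y = 6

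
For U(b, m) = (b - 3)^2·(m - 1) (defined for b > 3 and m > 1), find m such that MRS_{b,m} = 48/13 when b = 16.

MU_b = 2·(b−3)·(m−1), MU_m = (b−3)^2.
MRS = (2/1)·(m−1)/(b−3).
Substitute b = 16: MRS = (m − 1)/6.5. Setting this equal to 48/13 gives m − 1 = (48/13)·6.5 = 24, so m = 25.

m = 25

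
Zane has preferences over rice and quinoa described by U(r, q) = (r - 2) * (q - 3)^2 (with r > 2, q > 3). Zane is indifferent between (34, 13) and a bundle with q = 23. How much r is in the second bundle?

r = 10

U(34, 13) = 3200.
Set U(r, 23) = 3200 and solve.
With q = 23: (23 − 3)^2 = 400, so (r − 2) = 3200/400 = 8.
So r = 2 + 8 = 10.
Check: U(10, 23) = 3200.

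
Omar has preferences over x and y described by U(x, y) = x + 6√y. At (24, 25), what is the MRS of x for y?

MRS = 5/3

MU_x = 1, MU_y = 6/(2√y).
MRS = 1 ÷ (6/(2√y)).
At (24, 25): MRS = 5/3.
So at (24, 25) the consumer would give up 5/3 units of y for one more unit of x.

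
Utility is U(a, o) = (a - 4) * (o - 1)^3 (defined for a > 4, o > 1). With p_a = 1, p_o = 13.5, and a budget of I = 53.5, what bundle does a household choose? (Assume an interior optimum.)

a* = 13, o* = 3

MU_a = (o−1)^3, MU_o = 3·(a−4)·(o−1)^2.
MRS = (1/3)·(o−1)/(a−4).
Tangency: set MRS = p_a/p_o = 1/13.5 = 2/27.
So (1/3)·(o − 1)/(a − 4) = 2/27, i.e. (o − 1) = (2/9)·(a − 4).
Rewrite the budget in excess-of-subsistence terms: 1·(a − 4) + 13.5·(o − 1) = 53.5 − 1·4 − 13.5·1 = 36.
Substituting, 4·(a − 4) = 36, so a − 4 = 9 and a* = 13.
Then o − 1 = (2/9)·9 = 2, so o* = 3.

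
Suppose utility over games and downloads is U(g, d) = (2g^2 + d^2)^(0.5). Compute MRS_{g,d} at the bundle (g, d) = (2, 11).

MRS = 4/11

For CES with ρ = 2, MRS = (2/1)·(d/g)^(-1).
At (2, 11): MRS = 4/11.
That is, one extra unit of g is worth 4/11 units of d at the margin.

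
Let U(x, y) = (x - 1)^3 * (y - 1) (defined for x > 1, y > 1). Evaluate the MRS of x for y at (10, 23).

MU_x = 3·(x−1)^2·(y−1), MU_y = (x−1)^3.
MRS = (3/1)·(y−1)/(x−1).
At (10, 23): MRS = 22/3.
The indifference curve has slope −22/3 at this bundle.

MRS = 22/3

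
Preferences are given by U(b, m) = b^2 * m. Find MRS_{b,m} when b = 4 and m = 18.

MRS = 9

MU_b = 2·b·m and MU_m = b^2.
MRS = MU_b/MU_m = (2/1)·m/b.
At (4, 18): MRS = 9.
The indifference curve has slope −9 at this bundle.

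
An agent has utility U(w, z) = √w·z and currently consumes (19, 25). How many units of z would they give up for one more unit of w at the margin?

MRS = 25/38

MU_w = 0.5·w^(-0.5)·z and MU_z = √w.
MRS = MU_w/MU_z = (0.5)·z/w.
At (19, 25): MRS = 25/38.
So at (19, 25) the consumer would give up 25/38 units of z for one more unit of w.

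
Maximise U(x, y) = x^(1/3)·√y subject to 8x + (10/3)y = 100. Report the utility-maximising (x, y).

MU_x = 1/3·x^(-2/3)·√y and MU_y = 0.5·x^(1/3)·y^(-0.5).
MRS = MU_x/MU_y = (2/3)·y/x.
Tangency: set MRS = p_x/p_y = 8/(10/3) = 2.4.
So (2/3)·y/x = 2.4, i.e. y = 3.6·x.
Substitute into the budget 8·x + (10/3)·y = 100: 20·x = 100, so x* = 5.
Then y* = 3.6·5 = 18.

x* = 5, y* = 18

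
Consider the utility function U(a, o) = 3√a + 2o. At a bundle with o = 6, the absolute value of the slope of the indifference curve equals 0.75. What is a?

a = 1

MU_a = 3/(2√a), MU_o = 2.
MRS = 3/(2√a) ÷ 2.
MRS depends only on a: 0.75/√a = 0.75 ⇒ √a = 0.75/0.75 = 1 ⇒ a = 1.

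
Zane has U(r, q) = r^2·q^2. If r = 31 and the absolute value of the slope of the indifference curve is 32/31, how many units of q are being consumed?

MU_r = 2·r·q^2 and MU_q = 2·r^2·q.
MRS = MU_r/MU_q = q/r.
Substitute r = 31: MRS = q/31. Setting q/31 = 32/31 gives q = (32/31)·31 = 32.

q = 32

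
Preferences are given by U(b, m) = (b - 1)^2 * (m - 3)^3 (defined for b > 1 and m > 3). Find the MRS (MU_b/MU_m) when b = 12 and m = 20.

MU_b = 2·(b−1)·(m−3)^3, MU_m = 3·(b−1)^2·(m−3)^2.
MRS = (2/3)·(m−3)/(b−1).
At (12, 20): MRS = 34/33.
The indifference curve has slope −34/33 at this bundle.

MRS = 34/33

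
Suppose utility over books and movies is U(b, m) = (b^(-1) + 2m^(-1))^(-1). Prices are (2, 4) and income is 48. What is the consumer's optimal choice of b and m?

b* = 8, m* = 8

For CES with ρ = -1, MRS = (1/2)·(m/b)^2.
Tangency: set MRS = p_b/p_m = 2/4 = 0.5.
So (m/b)^2 = 1; taking the square root, m/b = 1, i.e. m = b.
Substitute into the budget 2·b + 4·m = 48: 6·b = 48, so b* = 8 and m* = 8.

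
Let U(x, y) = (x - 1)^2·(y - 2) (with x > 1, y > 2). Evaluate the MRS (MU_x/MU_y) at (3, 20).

MRS = 18

MU_x = 2·(x−1)·(y−2), MU_y = (x−1)^2.
MRS = (2/1)·(y−2)/(x−1).
At (3, 20): MRS = 18.
So at (3, 20) the consumer would give up 18 units of y for one more unit of x.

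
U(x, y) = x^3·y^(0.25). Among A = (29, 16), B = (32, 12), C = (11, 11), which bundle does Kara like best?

Bundle B

Evaluate utility at each bundle:
U(A) = 48778.000.
U(B) = 60988.120.
U(C) = 2423.964.
Highest utility is B, so B ≻ A ≻ C.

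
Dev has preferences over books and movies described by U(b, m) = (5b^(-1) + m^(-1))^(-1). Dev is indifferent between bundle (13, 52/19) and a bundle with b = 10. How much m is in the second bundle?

m = 4

U depends on (b, m) only through S = 5b^(-1) + m^(-1), so equal utility means equal S. At (13, 52/19): S = 0.75.
With b = 10: 5·10^(-1) = 0.5, so m^(-1) = 0.75 − 0.5 = 0.25.
Hence m = 1/0.25 = 4.
Check: U(10, 4) = 1.3333.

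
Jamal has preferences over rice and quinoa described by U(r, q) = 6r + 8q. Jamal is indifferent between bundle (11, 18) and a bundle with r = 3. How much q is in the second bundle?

q = 24

U(11, 18) = 210.
Set U(3, q) = 210 and solve.
6·3 + 8q = 210 ⇒ 8q = 192 ⇒ q = 24.
Check: U(3, 24) = 210.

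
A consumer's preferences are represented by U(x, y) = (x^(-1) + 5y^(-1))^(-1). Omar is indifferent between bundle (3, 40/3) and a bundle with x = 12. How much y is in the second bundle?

U depends on (x, y) only through S = x^(-1) + 5y^(-1), so equal utility means equal S. At (3, 40/3): S = 17/24.
With x = 12: 12^(-1) = 1/12, so 5y^(-1) = 17/24 − 1/12 = 0.625, i.e. y^(-1) = 0.125.
Hence y = 1/0.125 = 8.
Check: U(12, 8) = 1.4118.

y = 8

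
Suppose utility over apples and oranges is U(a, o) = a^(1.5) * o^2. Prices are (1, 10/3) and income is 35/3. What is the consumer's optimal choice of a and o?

a* = 5, o* = 2

MU_a = 1.5·√a·o^2 and MU_o = 2·a^(1.5)·o.
MRS = MU_a/MU_o = (0.75)·o/a.
Tangency: set MRS = p_a/p_o = 1/(10/3) = 0.3.
So (0.75)·o/a = 0.3, i.e. o = 0.4·a.
Substitute into the budget 1·a + (10/3)·o = 35/3: (7/3)·a = 35/3, so a* = 5.
Then o* = 0.4·5 = 2.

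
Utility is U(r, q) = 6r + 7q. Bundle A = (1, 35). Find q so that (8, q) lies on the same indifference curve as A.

q = 29

U(1, 35) = 251.
Set U(8, q) = 251 and solve.
6·8 + 7q = 251 ⇒ 7q = 203 ⇒ q = 29.
Check: U(8, 29) = 251.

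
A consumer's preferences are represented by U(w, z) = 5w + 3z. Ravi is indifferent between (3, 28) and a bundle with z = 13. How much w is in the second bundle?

U(3, 28) = 99.
Set U(w, 13) = 99 and solve.
5w + 3·13 = 99 ⇒ 5w = 60 ⇒ w = 12.
Check: U(12, 13) = 99.

w = 12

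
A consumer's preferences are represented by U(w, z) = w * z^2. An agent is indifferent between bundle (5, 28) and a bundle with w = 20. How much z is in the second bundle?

U(5, 28) = 3920.
Set U(20, z) = 3920 and solve.
With w = 20: z^2 = 3920/20 = 196; taking the square root, z = 14.
Check: U(20, 14) = 3920.

z = 14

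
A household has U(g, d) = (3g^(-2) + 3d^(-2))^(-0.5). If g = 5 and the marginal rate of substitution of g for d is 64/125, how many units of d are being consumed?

For CES with ρ = -2, MRS = (d/g)^3.
Setting (d/5)^3 = 64/125 gives d/5 = 0.8 and d = 4.

d = 4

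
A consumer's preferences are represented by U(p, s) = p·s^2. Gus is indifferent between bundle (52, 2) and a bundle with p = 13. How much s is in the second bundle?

s = 4

U(52, 2) = 208.
Set U(13, s) = 208 and solve.
With p = 13: s^2 = 208/13 = 16; taking the square root, s = 4.
Check: U(13, 4) = 208.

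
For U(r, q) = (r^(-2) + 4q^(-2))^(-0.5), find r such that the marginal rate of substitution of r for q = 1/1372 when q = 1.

r = 7

For CES with ρ = -2, MRS = (1/4)·(q/r)^3.
Setting (1/4)·(1/r)^3 = 1/1372 gives (1/r)^3 = 1/343, so 1/r = 1/7 and r = 7.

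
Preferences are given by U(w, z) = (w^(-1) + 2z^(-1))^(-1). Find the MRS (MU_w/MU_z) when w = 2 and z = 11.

MRS = 15.125

For CES with ρ = -1, MRS = (1/2)·(z/w)^2.
At (2, 11): MRS = 15.125.
So at (2, 11) the consumer would give up 15.125 units of z for one more unit of w.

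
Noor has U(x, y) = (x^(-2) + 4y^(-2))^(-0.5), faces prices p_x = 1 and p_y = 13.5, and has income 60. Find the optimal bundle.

x* = 6, y* = 4

For CES with ρ = -2, MRS = (1/4)·(y/x)^3.
Tangency: set MRS = p_x/p_y = 1/13.5 = 2/27.
So (y/x)^3 = 8/27; taking the cube root, y/x = 2/3, i.e. y = (2/3)·x.
Substitute into the budget 1·x + 13.5·y = 60: 10·x = 60, so x* = 6 and y* = (2/3)·6 = 4.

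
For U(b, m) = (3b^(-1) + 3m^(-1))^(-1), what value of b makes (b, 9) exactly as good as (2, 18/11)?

b = 1

U depends on (b, m) only through S = 3b^(-1) + 3m^(-1), so equal utility means equal S. At (2, 18/11): S = 10/3.
With m = 9: 3·9^(-1) = 1/3, so 3b^(-1) = 10/3 − 1/3 = 3, i.e. b^(-1) = 1.
Hence b = 1/1 = 1.
Check: U(1, 9) = 0.3.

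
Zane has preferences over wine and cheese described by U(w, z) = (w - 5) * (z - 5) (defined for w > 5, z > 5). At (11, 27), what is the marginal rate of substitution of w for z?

MRS = 11/3

MU_w = (z−5), MU_z = (w−5).
MRS = (z−5)/(w−5).
At (11, 27): MRS = 11/3.
So at (11, 27) the consumer would give up 11/3 units of z for one more unit of w.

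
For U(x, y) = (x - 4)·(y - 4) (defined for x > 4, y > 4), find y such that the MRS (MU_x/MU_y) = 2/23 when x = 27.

MU_x = (y−4), MU_y = (x−4).
MRS = (y−4)/(x−4).
Substitute x = 27: MRS = (y − 4)/23. Setting this equal to 2/23 gives y − 4 = (2/23)·23 = 2, so y = 6.

y = 6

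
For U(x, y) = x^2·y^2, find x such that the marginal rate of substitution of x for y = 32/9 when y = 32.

MU_x = 2·x·y^2 and MU_y = 2·x^2·y.
MRS = MU_x/MU_y = y/x.
Substitute y = 32: MRS = 32/x. Setting 32/x = 32/9 gives x = 32/(32/9) = 9.

x = 9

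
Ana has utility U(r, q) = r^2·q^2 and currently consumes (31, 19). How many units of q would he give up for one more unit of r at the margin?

MU_r = 2·r·q^2 and MU_q = 2·r^2·q.
MRS = MU_r/MU_q = q/r.
At (31, 19): MRS = 19/31.
So at (31, 19) the consumer would give up 19/31 units of q for one more unit of r.

MRS = 19/31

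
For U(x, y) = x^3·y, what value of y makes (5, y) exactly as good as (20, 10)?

U(20, 10) = 80000.
Set U(5, y) = 80000 and solve.
With x = 5: 5^3 = 125, so y = 80000/125 = 640.
Check: U(5, 640) = 80000.

y = 640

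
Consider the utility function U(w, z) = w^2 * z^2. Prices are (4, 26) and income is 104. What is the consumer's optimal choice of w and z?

MU_w = 2·w·z^2 and MU_z = 2·w^2·z.
MRS = MU_w/MU_z = z/w.
Tangency: set MRS = p_w/p_z = 4/26 = 2/13.
So z/w = 2/13, i.e. z = (2/13)·w.
Substitute into the budget 4·w + 26·z = 104: 8·w = 104, so w* = 13.
Then z* = (2/13)·13 = 2.

w* = 13, z* = 2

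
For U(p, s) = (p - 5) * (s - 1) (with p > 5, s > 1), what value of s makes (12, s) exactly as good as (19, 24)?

s = 47

U(19, 24) = 322.
Set U(12, s) = 322 and solve.
With p = 12: (12 − 5) = 7, so (s − 1) = 322/7 = 46.
So s = 1 + 46 = 47.
Check: U(12, 47) = 322.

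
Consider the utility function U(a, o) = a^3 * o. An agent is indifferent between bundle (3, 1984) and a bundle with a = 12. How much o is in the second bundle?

U(3, 1984) = 53568.
Set U(12, o) = 53568 and solve.
With a = 12: 12^3 = 1728, so o = 53568/1728 = 31.
Check: U(12, 31) = 53568.

o = 31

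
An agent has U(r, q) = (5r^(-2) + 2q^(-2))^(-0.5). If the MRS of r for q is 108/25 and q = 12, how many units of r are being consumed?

r = 10

For CES with ρ = -2, MRS = (5/2)·(q/r)^3.
Setting (5/2)·(12/r)^3 = 108/25 gives (12/r)^3 = 216/125, so 12/r = 1.2 and r = 10.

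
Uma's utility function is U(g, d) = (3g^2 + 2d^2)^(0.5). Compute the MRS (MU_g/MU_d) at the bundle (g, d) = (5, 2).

MRS = 3.75

For CES with ρ = 2, MRS = (3/2)·(d/g)^(-1).
At (5, 2): MRS = 3.75.
That is, one extra unit of g is worth 3.75 units of d at the margin.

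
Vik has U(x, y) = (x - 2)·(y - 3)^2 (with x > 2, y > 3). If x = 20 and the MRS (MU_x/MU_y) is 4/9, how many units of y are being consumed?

y = 19

MU_x = (y−3)^2, MU_y = 2·(x−2)·(y−3).
MRS = (1/2)·(y−3)/(x−2).
Substitute x = 20: MRS = (y − 3)/36. Setting this equal to 4/9 gives y − 3 = (4/9)·36 = 16, so y = 19.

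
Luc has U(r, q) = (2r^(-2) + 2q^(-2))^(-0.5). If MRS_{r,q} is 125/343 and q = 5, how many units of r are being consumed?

r = 7

For CES with ρ = -2, MRS = (q/r)^3.
Setting (5/r)^3 = 125/343 gives 5/r = 5/7 and r = 7.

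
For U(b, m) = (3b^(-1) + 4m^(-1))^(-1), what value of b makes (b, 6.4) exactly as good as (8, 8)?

b = 12

U depends on (b, m) only through S = 3b^(-1) + 4m^(-1), so equal utility means equal S. At (8, 8): S = 0.875.
With m = 6.4: 4·6.4^(-1) = 0.625, so 3b^(-1) = 0.875 − 0.625 = 0.25, i.e. b^(-1) = 1/12.
Hence b = 1/(1/12) = 12.
Check: U(12, 6.4) = 1.1429.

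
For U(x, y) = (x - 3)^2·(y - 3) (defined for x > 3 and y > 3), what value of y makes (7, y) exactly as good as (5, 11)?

y = 5

U(5, 11) = 32.
Set U(7, y) = 32 and solve.
With x = 7: (7 − 3)^2 = 16, so (y − 3) = 32/16 = 2.
So y = 3 + 2 = 5.
Check: U(7, 5) = 32.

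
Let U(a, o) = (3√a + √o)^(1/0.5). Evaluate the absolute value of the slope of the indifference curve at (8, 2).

For CES with ρ = 0.5, MRS = (3/1)·√(o/a).
At (8, 2): MRS = 1.5.
That is, one extra unit of a is worth 1.5 units of o at the margin.

MRS = 1.5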